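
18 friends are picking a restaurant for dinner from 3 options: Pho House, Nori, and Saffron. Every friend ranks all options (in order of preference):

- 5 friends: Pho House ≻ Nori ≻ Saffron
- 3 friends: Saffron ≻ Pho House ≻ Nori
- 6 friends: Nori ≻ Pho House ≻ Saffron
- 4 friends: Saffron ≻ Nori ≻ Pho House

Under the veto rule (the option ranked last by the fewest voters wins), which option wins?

Last-place votes: Pho House 4, Nori 3, Saffron 11.
Nori is ranked last by the fewest voters, so Nori wins.

Nori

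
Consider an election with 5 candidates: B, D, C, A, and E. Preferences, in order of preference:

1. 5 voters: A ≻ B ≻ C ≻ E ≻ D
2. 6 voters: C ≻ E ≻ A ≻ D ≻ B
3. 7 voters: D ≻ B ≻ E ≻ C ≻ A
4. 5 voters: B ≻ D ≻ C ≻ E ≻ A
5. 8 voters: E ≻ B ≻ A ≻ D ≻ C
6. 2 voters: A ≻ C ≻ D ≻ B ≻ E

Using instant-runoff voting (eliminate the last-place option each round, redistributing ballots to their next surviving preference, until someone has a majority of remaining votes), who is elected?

E

Round 1: B 5, D 7, C 6, A 7, E 8. Eliminate B.
Round 2: D 12, C 6, A 7, E 8. Eliminate C.
Round 3: D 12, A 7, E 14. Eliminate A.
Round 4: D 14, E 19. E has a majority.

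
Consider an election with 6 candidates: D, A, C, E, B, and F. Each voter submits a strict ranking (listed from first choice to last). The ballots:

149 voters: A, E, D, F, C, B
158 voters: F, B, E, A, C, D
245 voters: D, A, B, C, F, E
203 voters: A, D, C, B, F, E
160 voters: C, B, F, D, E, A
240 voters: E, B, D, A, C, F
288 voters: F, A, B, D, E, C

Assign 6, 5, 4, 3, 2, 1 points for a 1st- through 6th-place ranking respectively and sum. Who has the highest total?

A

D: 149·4 + 158·1 + 245·6 + 203·5 + 160·3 + 240·4 + 288·3 = 5543
A: 149·6 + 158·3 + 245·5 + 203·6 + 160·1 + 240·3 + 288·5 = 6131
C: 149·2 + 158·2 + 245·3 + 203·4 + 160·6 + 240·2 + 288·1 = 3889
E: 149·5 + 158·4 + 245·1 + 203·1 + 160·2 + 240·6 + 288·2 = 4161
B: 149·1 + 158·5 + 245·4 + 203·3 + 160·5 + 240·5 + 288·4 = 5680
F: 149·3 + 158·6 + 245·2 + 203·2 + 160·4 + 240·1 + 288·6 = 4899
A has the highest Borda score (6131).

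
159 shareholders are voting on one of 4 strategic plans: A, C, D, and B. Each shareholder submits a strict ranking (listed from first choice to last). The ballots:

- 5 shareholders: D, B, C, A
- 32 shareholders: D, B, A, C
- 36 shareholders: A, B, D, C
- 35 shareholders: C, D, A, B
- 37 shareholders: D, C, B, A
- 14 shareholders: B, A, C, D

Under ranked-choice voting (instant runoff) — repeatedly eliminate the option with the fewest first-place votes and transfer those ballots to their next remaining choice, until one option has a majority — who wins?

Round 1: A 36, C 35, D 74, B 14. Eliminate B.
Round 2: A 50, C 35, D 74. Eliminate C.
Round 3: A 50, D 109. D has a majority.

D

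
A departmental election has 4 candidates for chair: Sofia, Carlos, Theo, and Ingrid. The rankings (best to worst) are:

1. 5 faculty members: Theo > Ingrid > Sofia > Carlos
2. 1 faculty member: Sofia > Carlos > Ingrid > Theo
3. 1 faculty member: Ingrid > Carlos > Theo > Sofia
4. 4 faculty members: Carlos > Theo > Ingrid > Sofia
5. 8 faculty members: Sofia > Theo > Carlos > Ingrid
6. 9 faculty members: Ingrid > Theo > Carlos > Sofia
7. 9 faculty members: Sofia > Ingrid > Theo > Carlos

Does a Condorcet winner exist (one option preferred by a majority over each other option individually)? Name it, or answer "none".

Ingrid

Ingrid vs Sofia: 19–18 for Ingrid.
Ingrid vs Carlos: 24–13 for Ingrid.
Ingrid vs Theo: 20–17 for Ingrid.
Ingrid beats every other option head-to-head.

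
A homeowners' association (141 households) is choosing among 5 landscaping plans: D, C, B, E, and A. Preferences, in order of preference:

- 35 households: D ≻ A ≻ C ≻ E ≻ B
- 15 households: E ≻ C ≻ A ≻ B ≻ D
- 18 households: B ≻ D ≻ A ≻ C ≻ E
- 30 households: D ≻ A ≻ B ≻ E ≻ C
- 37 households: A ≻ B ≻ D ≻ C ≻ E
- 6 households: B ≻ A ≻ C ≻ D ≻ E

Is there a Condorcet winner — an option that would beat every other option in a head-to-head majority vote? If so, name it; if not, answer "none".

Checking pairwise contests:
B beats D 76–65.
D beats C 120–21.
A beats B 117–24.
D beats E 126–15.
D beats A 83–58.
Every option loses at least one head-to-head, so there is no Condorcet winner.

none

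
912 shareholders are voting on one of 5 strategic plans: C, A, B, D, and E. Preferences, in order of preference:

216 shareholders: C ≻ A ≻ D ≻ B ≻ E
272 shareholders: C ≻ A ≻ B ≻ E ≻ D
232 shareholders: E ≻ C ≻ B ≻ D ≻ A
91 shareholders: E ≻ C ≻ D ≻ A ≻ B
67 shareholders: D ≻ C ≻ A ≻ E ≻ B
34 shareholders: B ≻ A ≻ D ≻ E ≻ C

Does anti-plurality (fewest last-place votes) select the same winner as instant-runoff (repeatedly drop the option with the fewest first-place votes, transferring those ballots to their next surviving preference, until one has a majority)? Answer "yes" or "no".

yes

Anti-plurality — last-place votes: C 34, A 232, B 158, D 272, E 216. Winner: C.
Instant-runoff — R1 C 488, A 0, B 34, D 67, E 323 (C winner). Winner: C.
The two methods agree.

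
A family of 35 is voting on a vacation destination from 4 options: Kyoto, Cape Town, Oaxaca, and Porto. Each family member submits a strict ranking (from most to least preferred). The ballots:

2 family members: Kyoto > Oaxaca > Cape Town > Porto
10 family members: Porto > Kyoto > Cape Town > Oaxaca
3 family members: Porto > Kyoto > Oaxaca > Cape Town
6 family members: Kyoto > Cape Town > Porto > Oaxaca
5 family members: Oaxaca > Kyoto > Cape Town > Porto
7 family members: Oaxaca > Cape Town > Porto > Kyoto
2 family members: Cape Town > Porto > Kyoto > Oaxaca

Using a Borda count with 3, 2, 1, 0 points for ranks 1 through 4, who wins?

Kyoto: 2·3 + 10·2 + 3·2 + 6·3 + 5·2 + 7·0 + 2·1 = 62
Cape Town: 2·1 + 10·1 + 3·0 + 6·2 + 5·1 + 7·2 + 2·3 = 49
Oaxaca: 2·2 + 10·0 + 3·1 + 6·0 + 5·3 + 7·3 + 2·0 = 43
Porto: 2·0 + 10·3 + 3·3 + 6·1 + 5·0 + 7·1 + 2·2 = 56
Kyoto has the highest Borda score (62).

Kyoto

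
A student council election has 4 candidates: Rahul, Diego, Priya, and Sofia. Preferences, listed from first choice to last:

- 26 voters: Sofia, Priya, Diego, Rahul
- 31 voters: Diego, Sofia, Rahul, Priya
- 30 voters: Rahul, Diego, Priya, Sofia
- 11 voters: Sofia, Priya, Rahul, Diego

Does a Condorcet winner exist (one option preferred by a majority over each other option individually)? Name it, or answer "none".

Diego

Diego vs Rahul: 57–41 for Diego.
Diego vs Priya: 61–37 for Diego.
Diego vs Sofia: 61–37 for Diego.
Diego beats every other option head-to-head.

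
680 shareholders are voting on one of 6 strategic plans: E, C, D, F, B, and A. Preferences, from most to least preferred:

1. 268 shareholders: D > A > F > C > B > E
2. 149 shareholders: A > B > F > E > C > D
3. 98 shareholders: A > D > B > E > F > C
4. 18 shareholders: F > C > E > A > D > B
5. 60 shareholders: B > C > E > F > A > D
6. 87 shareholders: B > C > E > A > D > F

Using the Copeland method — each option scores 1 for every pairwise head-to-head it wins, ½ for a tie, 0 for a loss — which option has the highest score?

E: loses to C, D, F, B, and A → score 0.
C: beats E; loses to D, F, B, and A → score 1.
D: beats E, C, F, and B; loses to A → score 4.
F: beats E and C; loses to D, B, and A → score 2.
B: beats E, C, and F; loses to D and A → score 3.
A: beats E, C, D, F, and B → score 5.
A has the best pairwise record.

A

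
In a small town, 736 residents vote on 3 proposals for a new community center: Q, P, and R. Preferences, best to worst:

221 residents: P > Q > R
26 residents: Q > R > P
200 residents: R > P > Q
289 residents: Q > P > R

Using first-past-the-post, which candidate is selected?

First-place votes: Q 315, P 221, R 200.
Q has the most first-place votes.

Q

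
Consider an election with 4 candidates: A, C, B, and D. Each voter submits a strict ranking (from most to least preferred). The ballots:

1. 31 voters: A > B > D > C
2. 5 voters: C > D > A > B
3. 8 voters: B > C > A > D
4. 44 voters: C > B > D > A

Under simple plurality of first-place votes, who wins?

First-place votes: A 31, C 49, B 8, D 0.
C has the most first-place votes.

C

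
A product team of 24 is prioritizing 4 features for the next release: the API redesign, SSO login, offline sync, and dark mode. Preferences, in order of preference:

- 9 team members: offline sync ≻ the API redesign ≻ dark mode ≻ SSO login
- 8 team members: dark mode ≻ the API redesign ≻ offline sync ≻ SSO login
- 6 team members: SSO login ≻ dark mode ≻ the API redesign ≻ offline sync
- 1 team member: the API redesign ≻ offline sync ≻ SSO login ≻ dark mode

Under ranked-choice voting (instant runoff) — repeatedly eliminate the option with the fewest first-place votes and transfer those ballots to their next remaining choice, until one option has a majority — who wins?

dark mode

Round 1: the API redesign 1, SSO login 6, offline sync 9, dark mode 8. Eliminate the API redesign.
Round 2: SSO login 6, offline sync 10, dark mode 8. Eliminate SSO login.
Round 3: offline sync 10, dark mode 14. Dark mode has a majority.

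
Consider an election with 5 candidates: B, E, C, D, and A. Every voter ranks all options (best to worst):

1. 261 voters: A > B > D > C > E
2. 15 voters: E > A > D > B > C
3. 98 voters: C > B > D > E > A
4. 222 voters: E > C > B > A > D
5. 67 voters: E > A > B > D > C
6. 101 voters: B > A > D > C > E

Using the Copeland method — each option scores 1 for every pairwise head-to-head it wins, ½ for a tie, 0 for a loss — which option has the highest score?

B: beats E, C, D, and A → score 4.
E: beats A; loses to B, C, and D → score 1.
C: beats E; loses to B, D, and A → score 1.
D: beats E and C; loses to B and A → score 2.
A: beats C and D; loses to B and E → score 2.
B has the best pairwise record.

B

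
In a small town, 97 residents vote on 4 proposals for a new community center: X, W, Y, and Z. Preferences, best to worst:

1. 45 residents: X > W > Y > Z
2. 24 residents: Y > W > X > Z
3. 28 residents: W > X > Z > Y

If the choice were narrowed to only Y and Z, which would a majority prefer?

Voters preferring Y to Z: 69; preferring Z to Y: 28.
Y wins the head-to-head.

Y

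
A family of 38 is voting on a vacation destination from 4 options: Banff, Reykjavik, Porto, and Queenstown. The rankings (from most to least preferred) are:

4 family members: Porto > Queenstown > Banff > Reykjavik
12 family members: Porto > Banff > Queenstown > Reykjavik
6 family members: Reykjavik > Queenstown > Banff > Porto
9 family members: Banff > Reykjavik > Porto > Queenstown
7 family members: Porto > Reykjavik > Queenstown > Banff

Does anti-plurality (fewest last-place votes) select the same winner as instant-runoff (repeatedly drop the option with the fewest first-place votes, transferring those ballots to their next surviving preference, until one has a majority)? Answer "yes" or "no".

Anti-plurality — last-place votes: Banff 7, Reykjavik 16, Porto 6, Queenstown 9. Winner: Porto.
Instant-runoff — R1 Banff 9, Reykjavik 6, Porto 23, Queenstown 0 (Porto winner). Winner: Porto.
The two methods agree.

yes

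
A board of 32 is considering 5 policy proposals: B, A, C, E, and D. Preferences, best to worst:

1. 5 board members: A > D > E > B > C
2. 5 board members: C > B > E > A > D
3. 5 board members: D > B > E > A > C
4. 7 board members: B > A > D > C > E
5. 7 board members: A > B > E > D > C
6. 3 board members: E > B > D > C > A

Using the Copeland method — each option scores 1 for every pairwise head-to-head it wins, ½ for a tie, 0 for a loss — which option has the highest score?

B: beats A, C, E, and D → score 4.
A: beats C, E, and D; loses to B → score 3.
C: loses to B, A, E, and D → score 0.
E: beats C; loses to B, A, and D → score 1.
D: beats C and E; loses to B and A → score 2.
B has the best pairwise record.

B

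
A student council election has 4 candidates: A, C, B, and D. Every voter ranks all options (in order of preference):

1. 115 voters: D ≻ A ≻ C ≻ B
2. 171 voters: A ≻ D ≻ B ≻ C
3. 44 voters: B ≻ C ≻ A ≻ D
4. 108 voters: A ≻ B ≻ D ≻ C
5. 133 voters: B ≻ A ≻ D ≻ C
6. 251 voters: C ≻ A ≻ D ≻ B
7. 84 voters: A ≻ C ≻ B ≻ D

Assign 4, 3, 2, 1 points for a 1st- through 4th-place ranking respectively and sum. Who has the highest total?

A: 115·3 + 171·4 + 44·2 + 108·4 + 133·3 + 251·3 + 84·4 = 3037
C: 115·2 + 171·1 + 44·3 + 108·1 + 133·1 + 251·4 + 84·3 = 2030
B: 115·1 + 171·2 + 44·4 + 108·3 + 133·4 + 251·1 + 84·2 = 1908
D: 115·4 + 171·3 + 44·1 + 108·2 + 133·2 + 251·2 + 84·1 = 2085
A has the highest Borda score (3037).

A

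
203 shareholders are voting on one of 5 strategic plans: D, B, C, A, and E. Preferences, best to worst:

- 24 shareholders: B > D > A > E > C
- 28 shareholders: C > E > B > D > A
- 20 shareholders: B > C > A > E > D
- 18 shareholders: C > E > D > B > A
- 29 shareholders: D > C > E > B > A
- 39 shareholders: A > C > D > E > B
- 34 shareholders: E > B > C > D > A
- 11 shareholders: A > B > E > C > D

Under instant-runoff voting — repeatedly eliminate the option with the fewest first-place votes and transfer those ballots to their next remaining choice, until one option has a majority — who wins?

C

Round 1: D 29, B 44, C 46, A 50, E 34. Eliminate D.
Round 2: B 44, C 75, A 50, E 34. Eliminate E.
Round 3: B 78, C 75, A 50. Eliminate A.
Round 4: B 89, C 114. C has a majority.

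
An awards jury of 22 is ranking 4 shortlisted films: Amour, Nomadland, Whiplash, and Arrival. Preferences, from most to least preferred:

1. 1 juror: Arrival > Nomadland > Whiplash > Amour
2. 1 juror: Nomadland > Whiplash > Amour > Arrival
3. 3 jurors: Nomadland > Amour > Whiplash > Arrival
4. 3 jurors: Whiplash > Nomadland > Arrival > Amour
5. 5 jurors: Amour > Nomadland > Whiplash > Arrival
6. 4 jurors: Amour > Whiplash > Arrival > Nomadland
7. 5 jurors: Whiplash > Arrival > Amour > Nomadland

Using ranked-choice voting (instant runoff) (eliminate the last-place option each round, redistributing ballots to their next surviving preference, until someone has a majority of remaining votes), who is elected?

Amour

Round 1: Amour 9, Nomadland 4, Whiplash 8, Arrival 1. Eliminate Arrival.
Round 2: Amour 9, Nomadland 5, Whiplash 8. Eliminate Nomadland.
Round 3: Amour 12, Whiplash 10. Amour has a majority.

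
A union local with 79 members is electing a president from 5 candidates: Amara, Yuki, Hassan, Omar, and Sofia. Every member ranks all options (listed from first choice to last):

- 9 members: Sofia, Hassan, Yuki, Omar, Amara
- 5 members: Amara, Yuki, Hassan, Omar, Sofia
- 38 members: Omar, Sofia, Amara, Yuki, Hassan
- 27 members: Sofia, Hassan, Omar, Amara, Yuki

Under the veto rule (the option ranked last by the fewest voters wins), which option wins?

Omar

Last-place votes: Amara 9, Yuki 27, Hassan 38, Omar 0, Sofia 5.
Omar is ranked last by the fewest voters, so Omar wins.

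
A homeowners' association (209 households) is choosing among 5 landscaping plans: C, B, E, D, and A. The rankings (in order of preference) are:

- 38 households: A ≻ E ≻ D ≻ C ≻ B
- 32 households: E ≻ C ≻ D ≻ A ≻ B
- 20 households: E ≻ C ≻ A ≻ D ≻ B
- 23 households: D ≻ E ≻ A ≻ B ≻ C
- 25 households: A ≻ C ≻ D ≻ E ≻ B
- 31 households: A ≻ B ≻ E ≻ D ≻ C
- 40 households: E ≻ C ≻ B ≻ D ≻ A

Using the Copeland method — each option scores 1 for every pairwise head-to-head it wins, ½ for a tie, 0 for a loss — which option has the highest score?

E

C: beats B and D; loses to E and A → score 2.
B: loses to C, E, D, and A → score 0.
E: beats C, B, D, and A → score 4.
D: beats B; loses to C, E, and A → score 1.
A: beats C, B, and D; loses to E → score 3.
E has the best pairwise record.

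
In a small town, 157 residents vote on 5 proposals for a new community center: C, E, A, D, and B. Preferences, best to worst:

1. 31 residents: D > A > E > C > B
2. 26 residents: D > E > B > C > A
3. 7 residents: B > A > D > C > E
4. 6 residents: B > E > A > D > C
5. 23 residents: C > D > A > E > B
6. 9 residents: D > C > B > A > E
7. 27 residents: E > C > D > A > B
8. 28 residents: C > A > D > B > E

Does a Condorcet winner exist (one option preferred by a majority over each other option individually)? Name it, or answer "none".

D

D vs C: 79–78 for D.
D vs E: 124–33 for D.
D vs A: 116–41 for D.
D vs B: 144–13 for D.
D beats every other option head-to-head.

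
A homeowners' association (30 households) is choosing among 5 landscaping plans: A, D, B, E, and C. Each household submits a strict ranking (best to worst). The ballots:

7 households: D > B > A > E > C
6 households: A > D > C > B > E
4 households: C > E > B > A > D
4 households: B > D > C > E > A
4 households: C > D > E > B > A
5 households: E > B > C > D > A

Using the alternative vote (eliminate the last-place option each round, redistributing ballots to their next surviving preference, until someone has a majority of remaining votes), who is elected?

D

Round 1: A 6, D 7, B 4, E 5, C 8. Eliminate B.
Round 2: A 6, D 11, E 5, C 8. Eliminate E.
Round 3: A 6, D 11, C 13. Eliminate A.
Round 4: D 17, C 13. D has a majority.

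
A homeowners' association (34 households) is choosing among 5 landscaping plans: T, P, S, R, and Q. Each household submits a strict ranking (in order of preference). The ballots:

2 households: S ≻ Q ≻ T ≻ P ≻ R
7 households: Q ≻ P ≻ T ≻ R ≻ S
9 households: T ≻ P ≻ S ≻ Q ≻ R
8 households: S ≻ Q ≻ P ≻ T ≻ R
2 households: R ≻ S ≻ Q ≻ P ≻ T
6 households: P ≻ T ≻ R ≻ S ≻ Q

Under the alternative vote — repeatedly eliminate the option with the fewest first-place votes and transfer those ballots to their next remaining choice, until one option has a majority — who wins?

Round 1: T 9, P 6, S 10, R 2, Q 7. Eliminate R.
Round 2: T 9, P 6, S 12, Q 7. Eliminate P.
Round 3: T 15, S 12, Q 7. Eliminate Q.
Round 4: T 22, S 12. T has a majority.

T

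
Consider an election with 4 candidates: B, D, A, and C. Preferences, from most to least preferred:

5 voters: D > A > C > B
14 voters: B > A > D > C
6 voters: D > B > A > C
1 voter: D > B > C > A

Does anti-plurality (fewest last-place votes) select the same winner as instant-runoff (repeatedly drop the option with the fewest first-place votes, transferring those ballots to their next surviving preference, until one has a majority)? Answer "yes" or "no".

Anti-plurality — last-place votes: B 5, D 0, A 1, C 20. Winner: D.
Instant-runoff — R1 B 14, D 12, A 0, C 0 (B winner). Winner: B.
The two methods disagree.

no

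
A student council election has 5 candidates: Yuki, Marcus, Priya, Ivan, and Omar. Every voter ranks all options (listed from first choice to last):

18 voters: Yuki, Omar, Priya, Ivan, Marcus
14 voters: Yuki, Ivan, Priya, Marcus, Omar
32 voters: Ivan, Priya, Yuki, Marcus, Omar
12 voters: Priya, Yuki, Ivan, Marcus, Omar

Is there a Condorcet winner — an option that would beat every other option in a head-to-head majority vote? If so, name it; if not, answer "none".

Checking pairwise contests:
Priya beats Yuki 44–32.
Yuki beats Marcus 76–0.
Ivan beats Priya 46–30.
Yuki beats Ivan 44–32.
Yuki beats Omar 76–0.
Every option loses at least one head-to-head, so there is no Condorcet winner.

none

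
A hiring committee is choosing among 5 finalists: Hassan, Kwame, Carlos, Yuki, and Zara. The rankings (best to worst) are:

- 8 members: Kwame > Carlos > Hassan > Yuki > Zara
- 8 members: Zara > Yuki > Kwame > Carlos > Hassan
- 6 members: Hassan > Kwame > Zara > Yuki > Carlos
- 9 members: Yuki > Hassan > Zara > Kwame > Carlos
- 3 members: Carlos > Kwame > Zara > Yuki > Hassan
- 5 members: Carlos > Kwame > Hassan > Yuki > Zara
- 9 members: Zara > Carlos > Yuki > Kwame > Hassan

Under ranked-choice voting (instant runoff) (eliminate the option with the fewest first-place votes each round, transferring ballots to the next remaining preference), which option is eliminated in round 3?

Round 1: Hassan 6, Kwame 8, Carlos 8, Yuki 9, Zara 17. Eliminate Hassan.
Round 2: Kwame 14, Carlos 8, Yuki 9, Zara 17. Eliminate Carlos.
Round 3: Kwame 22, Yuki 9, Zara 17. Eliminate Yuki.

Yuki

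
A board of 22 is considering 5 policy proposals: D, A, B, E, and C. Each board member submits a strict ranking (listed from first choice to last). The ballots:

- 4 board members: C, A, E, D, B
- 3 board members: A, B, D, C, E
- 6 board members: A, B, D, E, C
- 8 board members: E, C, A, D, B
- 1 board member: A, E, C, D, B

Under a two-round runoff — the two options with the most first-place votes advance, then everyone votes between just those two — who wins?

A

Round 1 first-place votes: D 0, A 10, B 0, E 8, C 4.
A and E advance.
Runoff: A is preferred to E by 14 voters; E by 8.
A wins the runoff.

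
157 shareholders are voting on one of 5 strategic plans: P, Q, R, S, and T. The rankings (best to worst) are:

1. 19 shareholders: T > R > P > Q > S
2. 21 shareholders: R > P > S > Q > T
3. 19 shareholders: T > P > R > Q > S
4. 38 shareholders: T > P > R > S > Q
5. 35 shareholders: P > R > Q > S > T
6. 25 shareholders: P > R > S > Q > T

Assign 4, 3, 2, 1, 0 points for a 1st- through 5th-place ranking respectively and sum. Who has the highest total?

P: 19·2 + 21·3 + 19·3 + 38·3 + 35·4 + 25·4 = 512
Q: 19·1 + 21·1 + 19·1 + 38·0 + 35·2 + 25·1 = 154
R: 19·3 + 21·4 + 19·2 + 38·2 + 35·3 + 25·3 = 435
S: 19·0 + 21·2 + 19·0 + 38·1 + 35·1 + 25·2 = 165
T: 19·4 + 21·0 + 19·4 + 38·4 + 35·0 + 25·0 = 304
P has the highest Borda score (512).

P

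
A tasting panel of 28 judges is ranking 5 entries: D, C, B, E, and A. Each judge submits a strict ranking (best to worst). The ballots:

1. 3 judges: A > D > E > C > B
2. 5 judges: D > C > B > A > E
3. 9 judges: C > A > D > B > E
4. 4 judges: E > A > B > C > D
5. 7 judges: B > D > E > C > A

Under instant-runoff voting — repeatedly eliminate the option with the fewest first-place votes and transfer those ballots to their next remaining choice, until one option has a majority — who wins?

C

Round 1: D 5, C 9, B 7, E 4, A 3. Eliminate A.
Round 2: D 8, C 9, B 7, E 4. Eliminate E.
Round 3: D 8, C 9, B 11. Eliminate D.
Round 4: C 17, B 11. C has a majority.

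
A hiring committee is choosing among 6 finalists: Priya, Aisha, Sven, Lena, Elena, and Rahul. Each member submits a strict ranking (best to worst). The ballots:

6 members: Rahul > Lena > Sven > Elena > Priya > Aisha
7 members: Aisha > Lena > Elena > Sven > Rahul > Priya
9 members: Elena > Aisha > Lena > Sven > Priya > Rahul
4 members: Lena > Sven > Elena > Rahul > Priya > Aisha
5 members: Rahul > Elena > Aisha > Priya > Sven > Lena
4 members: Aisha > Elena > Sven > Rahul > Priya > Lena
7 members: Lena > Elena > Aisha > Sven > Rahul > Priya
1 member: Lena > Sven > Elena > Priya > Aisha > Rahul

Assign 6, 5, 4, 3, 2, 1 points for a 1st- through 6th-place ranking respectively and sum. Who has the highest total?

Priya: 6·2 + 7·1 + 9·2 + 4·2 + 5·3 + 4·2 + 7·1 + 1·3 = 78
Aisha: 6·1 + 7·6 + 9·5 + 4·1 + 5·4 + 4·6 + 7·4 + 1·2 = 171
Sven: 6·4 + 7·3 + 9·3 + 4·5 + 5·2 + 4·4 + 7·3 + 1·5 = 144
Lena: 6·5 + 7·5 + 9·4 + 4·6 + 5·1 + 4·1 + 7·6 + 1·6 = 182
Elena: 6·3 + 7·4 + 9·6 + 4·4 + 5·5 + 4·5 + 7·5 + 1·4 = 200
Rahul: 6·6 + 7·2 + 9·1 + 4·3 + 5·6 + 4·3 + 7·2 + 1·1 = 128
Elena has the highest Borda score (200).

Elena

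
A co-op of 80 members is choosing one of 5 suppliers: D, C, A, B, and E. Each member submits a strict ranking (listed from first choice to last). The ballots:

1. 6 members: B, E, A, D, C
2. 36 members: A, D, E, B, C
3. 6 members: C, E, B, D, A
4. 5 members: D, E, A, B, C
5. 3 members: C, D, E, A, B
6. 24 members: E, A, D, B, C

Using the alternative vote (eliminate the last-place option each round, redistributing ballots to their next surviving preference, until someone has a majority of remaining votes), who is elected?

Round 1: D 5, C 9, A 36, B 6, E 24. Eliminate D.
Round 2: C 9, A 36, B 6, E 29. Eliminate B.
Round 3: C 9, A 36, E 35. Eliminate C.
Round 4: A 36, E 44. E has a majority.

E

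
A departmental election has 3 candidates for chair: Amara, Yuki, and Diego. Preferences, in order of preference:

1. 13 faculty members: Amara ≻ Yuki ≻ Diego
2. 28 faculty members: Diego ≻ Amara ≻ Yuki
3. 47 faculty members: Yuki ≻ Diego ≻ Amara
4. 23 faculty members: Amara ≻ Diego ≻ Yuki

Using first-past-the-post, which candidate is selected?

First-place votes: Amara 36, Yuki 47, Diego 28.
Yuki has the most first-place votes.

Yuki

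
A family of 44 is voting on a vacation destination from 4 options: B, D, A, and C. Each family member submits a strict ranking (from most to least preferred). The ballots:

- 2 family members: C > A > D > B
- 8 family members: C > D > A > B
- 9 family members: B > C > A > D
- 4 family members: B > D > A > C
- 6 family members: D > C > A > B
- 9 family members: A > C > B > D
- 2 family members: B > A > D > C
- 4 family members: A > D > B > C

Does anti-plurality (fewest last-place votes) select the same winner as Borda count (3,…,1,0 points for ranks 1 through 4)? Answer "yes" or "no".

Anti-plurality — last-place votes: B 16, D 18, A 0, C 10. Winner: A.
Borda — scores: B 58, D 54, A 74, C 78. Winner: C.
The two methods disagree.

no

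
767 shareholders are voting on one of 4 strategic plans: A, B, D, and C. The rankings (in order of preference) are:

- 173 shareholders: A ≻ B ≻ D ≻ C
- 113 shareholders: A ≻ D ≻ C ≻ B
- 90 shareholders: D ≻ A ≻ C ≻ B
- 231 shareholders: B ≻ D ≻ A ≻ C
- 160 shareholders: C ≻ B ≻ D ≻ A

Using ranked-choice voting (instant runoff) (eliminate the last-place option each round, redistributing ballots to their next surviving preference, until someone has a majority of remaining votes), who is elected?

B

Round 1: A 286, B 231, D 90, C 160. Eliminate D.
Round 2: A 376, B 231, C 160. Eliminate C.
Round 3: A 376, B 391. B has a majority.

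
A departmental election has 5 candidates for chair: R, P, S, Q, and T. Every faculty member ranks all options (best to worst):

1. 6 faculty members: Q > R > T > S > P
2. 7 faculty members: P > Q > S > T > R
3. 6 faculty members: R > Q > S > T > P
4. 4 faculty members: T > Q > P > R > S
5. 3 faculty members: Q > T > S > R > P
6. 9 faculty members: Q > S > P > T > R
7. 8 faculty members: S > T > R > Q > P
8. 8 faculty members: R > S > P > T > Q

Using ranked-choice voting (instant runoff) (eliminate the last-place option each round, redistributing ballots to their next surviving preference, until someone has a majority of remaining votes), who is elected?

Round 1: R 14, P 7, S 8, Q 18, T 4. Eliminate T.
Round 2: R 14, P 7, S 8, Q 22. Eliminate P.
Round 3: R 14, S 8, Q 29. Q has a majority.

Q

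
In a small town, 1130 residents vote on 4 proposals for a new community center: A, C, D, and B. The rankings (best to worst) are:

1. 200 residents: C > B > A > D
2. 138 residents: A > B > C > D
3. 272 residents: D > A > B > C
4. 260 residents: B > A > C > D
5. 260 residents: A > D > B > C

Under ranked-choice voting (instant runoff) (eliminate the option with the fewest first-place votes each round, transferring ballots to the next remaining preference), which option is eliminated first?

Round 1: A 398, C 200, D 272, B 260. Eliminate C.

C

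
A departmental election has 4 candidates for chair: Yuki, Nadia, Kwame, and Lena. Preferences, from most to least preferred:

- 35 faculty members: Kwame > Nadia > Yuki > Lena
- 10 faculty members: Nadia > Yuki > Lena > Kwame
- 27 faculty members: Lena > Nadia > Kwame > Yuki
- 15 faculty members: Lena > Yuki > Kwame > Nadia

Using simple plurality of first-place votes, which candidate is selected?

Lena

First-place votes: Yuki 0, Nadia 10, Kwame 35, Lena 42.
Lena has the most first-place votes.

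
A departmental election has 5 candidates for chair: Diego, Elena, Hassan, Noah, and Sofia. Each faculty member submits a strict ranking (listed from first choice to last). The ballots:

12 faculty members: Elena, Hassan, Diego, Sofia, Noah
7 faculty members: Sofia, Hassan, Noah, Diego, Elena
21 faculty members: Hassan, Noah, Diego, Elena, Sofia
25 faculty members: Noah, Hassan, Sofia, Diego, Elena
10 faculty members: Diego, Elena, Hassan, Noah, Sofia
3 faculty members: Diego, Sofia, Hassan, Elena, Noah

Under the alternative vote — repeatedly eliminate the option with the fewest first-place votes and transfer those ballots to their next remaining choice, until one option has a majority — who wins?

Round 1: Diego 13, Elena 12, Hassan 21, Noah 25, Sofia 7. Eliminate Sofia.
Round 2: Diego 13, Elena 12, Hassan 28, Noah 25. Eliminate Elena.
Round 3: Diego 13, Hassan 40, Noah 25. Hassan has a majority.

Hassan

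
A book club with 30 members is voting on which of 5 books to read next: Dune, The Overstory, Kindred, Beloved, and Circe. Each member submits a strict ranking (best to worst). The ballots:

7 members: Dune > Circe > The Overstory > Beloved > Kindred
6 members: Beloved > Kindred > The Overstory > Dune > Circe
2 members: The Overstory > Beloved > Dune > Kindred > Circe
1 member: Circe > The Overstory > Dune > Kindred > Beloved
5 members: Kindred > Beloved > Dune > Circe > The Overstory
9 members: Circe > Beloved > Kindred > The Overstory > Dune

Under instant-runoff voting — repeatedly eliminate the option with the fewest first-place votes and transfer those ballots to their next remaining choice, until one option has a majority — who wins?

Round 1: Dune 7, The Overstory 2, Kindred 5, Beloved 6, Circe 10. Eliminate The Overstory.
Round 2: Dune 7, Kindred 5, Beloved 8, Circe 10. Eliminate Kindred.
Round 3: Dune 7, Beloved 13, Circe 10. Eliminate Dune.
Round 4: Beloved 13, Circe 17. Circe has a majority.

Circe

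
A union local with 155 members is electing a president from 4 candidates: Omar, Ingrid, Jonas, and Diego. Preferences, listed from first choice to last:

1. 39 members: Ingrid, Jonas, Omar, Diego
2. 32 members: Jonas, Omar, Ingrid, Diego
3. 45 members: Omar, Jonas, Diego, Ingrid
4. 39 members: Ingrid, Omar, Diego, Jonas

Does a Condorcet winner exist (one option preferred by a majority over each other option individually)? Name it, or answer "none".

Ingrid

Ingrid vs Omar: 78–77 for Ingrid.
Ingrid vs Jonas: 78–77 for Ingrid.
Ingrid vs Diego: 110–45 for Ingrid.
Ingrid beats every other option head-to-head.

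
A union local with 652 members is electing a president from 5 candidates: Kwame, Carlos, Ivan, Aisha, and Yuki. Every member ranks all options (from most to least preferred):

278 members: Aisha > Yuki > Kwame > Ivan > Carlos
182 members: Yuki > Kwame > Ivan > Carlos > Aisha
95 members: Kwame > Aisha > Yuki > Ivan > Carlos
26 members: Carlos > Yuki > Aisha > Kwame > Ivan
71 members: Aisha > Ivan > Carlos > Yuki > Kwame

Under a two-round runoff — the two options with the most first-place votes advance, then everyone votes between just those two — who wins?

Aisha

Round 1 first-place votes: Kwame 95, Carlos 26, Ivan 0, Aisha 349, Yuki 182.
Aisha and Yuki advance.
Runoff: Aisha is preferred to Yuki by 444 voters; Yuki by 208.
Aisha wins the runoff.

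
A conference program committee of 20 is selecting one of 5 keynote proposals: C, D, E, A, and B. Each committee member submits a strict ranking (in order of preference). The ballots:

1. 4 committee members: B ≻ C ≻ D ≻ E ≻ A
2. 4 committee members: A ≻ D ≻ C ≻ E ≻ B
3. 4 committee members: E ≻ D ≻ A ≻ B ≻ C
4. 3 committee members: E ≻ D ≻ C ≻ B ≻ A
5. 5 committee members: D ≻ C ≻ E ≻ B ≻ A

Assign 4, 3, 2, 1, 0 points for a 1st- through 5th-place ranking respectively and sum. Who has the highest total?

D

C: 4·3 + 4·2 + 4·0 + 3·2 + 5·3 = 41
D: 4·2 + 4·3 + 4·3 + 3·3 + 5·4 = 61
E: 4·1 + 4·1 + 4·4 + 3·4 + 5·2 = 46
A: 4·0 + 4·4 + 4·2 + 3·0 + 5·0 = 24
B: 4·4 + 4·0 + 4·1 + 3·1 + 5·1 = 28
D has the highest Borda score (61).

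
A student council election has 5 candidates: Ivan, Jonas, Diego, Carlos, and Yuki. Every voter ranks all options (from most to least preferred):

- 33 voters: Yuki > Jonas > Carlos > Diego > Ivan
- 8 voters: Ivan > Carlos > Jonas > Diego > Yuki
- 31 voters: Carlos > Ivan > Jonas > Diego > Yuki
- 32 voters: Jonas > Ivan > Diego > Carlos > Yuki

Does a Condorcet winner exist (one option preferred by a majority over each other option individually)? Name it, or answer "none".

Jonas

Jonas vs Ivan: 65–39 for Jonas.
Jonas vs Diego: 104–0 for Jonas.
Jonas vs Carlos: 65–39 for Jonas.
Jonas vs Yuki: 71–33 for Jonas.
Jonas beats every other option head-to-head.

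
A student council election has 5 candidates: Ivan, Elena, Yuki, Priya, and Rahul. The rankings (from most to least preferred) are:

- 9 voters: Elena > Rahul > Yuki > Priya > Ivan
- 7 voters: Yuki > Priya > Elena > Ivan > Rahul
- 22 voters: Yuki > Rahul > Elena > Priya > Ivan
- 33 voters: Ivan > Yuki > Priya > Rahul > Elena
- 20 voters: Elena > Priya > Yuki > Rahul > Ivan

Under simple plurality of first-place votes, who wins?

Ivan

First-place votes: Ivan 33, Elena 29, Yuki 29, Priya 0, Rahul 0.
Ivan has the most first-place votes.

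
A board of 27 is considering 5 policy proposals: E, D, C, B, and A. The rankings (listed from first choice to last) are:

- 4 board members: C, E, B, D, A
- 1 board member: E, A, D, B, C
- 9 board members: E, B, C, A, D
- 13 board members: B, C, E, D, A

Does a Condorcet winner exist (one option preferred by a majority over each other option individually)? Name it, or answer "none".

none

Checking pairwise contests:
C beats E 17–10.
E beats D 27–0.
B beats C 23–4.
E beats B 14–13.
E beats A 27–0.
Every option loses at least one head-to-head, so there is no Condorcet winner.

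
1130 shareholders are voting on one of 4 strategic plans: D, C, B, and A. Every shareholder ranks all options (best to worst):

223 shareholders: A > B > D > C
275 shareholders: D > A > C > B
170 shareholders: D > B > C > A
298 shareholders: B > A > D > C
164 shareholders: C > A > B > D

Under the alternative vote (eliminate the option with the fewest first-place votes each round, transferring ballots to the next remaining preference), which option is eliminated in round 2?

Round 1: D 445, C 164, B 298, A 223. Eliminate C.
Round 2: D 445, B 298, A 387. Eliminate B.

B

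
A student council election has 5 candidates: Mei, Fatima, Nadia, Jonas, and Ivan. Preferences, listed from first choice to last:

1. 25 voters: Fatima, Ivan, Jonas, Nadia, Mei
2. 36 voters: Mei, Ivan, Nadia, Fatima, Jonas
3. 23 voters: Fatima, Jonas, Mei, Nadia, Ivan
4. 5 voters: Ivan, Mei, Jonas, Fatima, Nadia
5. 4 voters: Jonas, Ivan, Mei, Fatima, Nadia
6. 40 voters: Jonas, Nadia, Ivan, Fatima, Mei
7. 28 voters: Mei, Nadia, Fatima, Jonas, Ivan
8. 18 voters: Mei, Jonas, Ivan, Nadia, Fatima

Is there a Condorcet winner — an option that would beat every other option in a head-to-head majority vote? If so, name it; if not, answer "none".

Checking pairwise contests:
Jonas beats Mei 92–87.
Mei beats Fatima 91–88.
Mei beats Nadia 114–65.
Fatima beats Jonas 112–67.
Mei beats Ivan 105–74.
Every option loses at least one head-to-head, so there is no Condorcet winner.

none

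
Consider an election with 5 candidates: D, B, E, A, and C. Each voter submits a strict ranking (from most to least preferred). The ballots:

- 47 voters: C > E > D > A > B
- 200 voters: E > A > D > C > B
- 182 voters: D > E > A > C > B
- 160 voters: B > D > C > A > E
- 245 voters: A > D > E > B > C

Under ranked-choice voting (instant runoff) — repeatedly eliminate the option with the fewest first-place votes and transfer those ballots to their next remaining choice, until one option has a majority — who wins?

D

Round 1: D 182, B 160, E 200, A 245, C 47. Eliminate C.
Round 2: D 182, B 160, E 247, A 245. Eliminate B.
Round 3: D 342, E 247, A 245. Eliminate A.
Round 4: D 587, E 247. D has a majority.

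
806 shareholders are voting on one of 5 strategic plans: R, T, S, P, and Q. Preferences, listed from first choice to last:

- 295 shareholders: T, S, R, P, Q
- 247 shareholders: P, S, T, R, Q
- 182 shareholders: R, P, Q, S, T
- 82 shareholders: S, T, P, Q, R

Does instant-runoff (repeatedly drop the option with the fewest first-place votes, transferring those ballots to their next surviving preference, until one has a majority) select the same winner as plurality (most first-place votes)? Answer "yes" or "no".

no

Instant-runoff — R1 R 182, T 295, S 82, P 247, Q 0 (Q out); R2 R 182, T 295, S 82, P 247 (S out); R3 R 182, T 377, P 247 (R out); R4 T 377, P 429 (P winner). Winner: P.
Plurality — first-place votes: R 182, T 295, S 82, P 247, Q 0. Winner: T.
The two methods disagree.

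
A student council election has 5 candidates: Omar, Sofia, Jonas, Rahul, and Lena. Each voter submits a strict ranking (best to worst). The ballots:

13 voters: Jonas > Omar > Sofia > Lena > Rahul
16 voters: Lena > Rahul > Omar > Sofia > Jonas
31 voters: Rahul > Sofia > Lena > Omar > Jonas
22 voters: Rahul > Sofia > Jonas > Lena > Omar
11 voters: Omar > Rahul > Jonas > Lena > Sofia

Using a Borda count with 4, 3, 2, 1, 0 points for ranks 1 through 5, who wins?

Omar: 13·3 + 16·2 + 31·1 + 22·0 + 11·4 = 146
Sofia: 13·2 + 16·1 + 31·3 + 22·3 + 11·0 = 201
Jonas: 13·4 + 16·0 + 31·0 + 22·2 + 11·2 = 118
Rahul: 13·0 + 16·3 + 31·4 + 22·4 + 11·3 = 293
Lena: 13·1 + 16·4 + 31·2 + 22·1 + 11·1 = 172
Rahul has the highest Borda score (293).

Rahul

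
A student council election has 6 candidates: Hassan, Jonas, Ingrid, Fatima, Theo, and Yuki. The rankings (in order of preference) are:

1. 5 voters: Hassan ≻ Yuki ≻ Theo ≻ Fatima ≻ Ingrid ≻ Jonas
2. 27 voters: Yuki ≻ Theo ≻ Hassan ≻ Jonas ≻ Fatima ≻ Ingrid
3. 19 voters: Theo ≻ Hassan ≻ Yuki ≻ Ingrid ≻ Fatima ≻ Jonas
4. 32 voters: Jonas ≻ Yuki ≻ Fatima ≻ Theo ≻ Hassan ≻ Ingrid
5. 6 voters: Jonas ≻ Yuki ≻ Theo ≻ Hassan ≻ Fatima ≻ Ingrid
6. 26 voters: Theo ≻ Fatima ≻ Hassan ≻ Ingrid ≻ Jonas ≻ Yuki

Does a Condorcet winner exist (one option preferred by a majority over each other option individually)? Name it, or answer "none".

Checking pairwise contests:
Fatima beats Hassan 58–57.
Hassan beats Jonas 77–38.
Hassan beats Ingrid 115–0.
Jonas beats Fatima 65–50.
Yuki beats Theo 70–45.
Jonas beats Yuki 64–51.
Every option loses at least one head-to-head, so there is no Condorcet winner.

none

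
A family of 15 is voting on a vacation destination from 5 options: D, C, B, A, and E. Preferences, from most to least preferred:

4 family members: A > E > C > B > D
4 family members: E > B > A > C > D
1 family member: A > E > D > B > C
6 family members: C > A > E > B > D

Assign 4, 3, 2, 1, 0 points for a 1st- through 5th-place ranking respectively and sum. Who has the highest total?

A

D: 4·0 + 4·0 + 1·2 + 6·0 = 2
C: 4·2 + 4·1 + 1·0 + 6·4 = 36
B: 4·1 + 4·3 + 1·1 + 6·1 = 23
A: 4·4 + 4·2 + 1·4 + 6·3 = 46
E: 4·3 + 4·4 + 1·3 + 6·2 = 43
A has the highest Borda score (46).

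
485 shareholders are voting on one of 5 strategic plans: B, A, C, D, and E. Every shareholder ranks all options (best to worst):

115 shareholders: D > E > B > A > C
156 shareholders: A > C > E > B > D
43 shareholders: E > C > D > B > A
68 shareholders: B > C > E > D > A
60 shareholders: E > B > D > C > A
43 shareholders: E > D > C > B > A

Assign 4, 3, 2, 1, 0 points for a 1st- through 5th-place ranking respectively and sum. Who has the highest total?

E

B: 115·2 + 156·1 + 43·1 + 68·4 + 60·3 + 43·1 = 924
A: 115·1 + 156·4 + 43·0 + 68·0 + 60·0 + 43·0 = 739
C: 115·0 + 156·3 + 43·3 + 68·3 + 60·1 + 43·2 = 947
D: 115·4 + 156·0 + 43·2 + 68·1 + 60·2 + 43·3 = 863
E: 115·3 + 156·2 + 43·4 + 68·2 + 60·4 + 43·4 = 1377
E has the highest Borda score (1377).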